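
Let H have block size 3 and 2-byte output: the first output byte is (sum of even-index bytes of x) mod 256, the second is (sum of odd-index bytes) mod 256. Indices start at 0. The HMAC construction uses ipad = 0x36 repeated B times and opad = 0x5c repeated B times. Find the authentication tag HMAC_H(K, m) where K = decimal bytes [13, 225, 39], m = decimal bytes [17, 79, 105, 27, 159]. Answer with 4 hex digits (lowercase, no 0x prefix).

Key decimal bytes [13, 225, 39] = 0d e1 27 is exactly B = 3 bytes: K' = 0d e1 27.
K' ⊕ ipad = 3b d7 11.  K' ⊕ opad = 51 bd 7b.
Inner input = (K'⊕ipad) ∥ m = 3b d7 11 ∥ 11 4f 69 1b 9f.
Inner hash: even-index sum = 182 mod 256 = 182; odd-index sum = 496 mod 256 = 240 → b6 f0.
Outer input = (K'⊕opad) ∥ inner = 51 bd 7b ∥ b6 f0.
Outer hash (tag): even-index sum = 444 mod 256 = 188; odd-index sum = 371 mod 256 = 115 → bc 73.

bc73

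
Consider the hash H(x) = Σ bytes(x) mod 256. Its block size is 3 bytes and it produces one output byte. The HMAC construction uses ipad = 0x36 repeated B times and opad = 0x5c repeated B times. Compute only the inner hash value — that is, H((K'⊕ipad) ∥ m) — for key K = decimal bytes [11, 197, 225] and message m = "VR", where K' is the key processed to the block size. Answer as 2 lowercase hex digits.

Key decimal bytes [11, 197, 225] = 0b c5 e1 is exactly B = 3 bytes: K' = 0b c5 e1.
K' ⊕ ipad = 3d f3 d7.
Inner input = 3d f3 d7 ∥ 56 52.
Inner hash: sum = 61+243+215+86+82 = 687; mod 256 = 175 → af.

af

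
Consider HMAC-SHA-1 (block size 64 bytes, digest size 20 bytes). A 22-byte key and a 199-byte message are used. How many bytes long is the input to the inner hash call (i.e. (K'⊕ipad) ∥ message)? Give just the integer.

Key is 22 ≤ 64 bytes, zero-padded: |K'| = 64.
Inner input = (K'⊕ipad) ∥ m → 64 + 199 = 263 bytes.

263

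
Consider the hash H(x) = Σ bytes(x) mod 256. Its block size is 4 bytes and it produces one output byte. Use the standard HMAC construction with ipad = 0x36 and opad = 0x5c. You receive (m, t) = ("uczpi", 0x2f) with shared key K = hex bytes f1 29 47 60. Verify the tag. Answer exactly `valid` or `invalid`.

invalid

Key hex bytes f1 29 47 60 is exactly B = 4 bytes: K' = f1 29 47 60.
K' ⊕ ipad = c7 1f 71 56; K' ⊕ opad = ad 75 1b 3c.
Inner hash: sum = 199+31+113+86+117+99+122+112+105 = 984; mod 256 = 216 → d8.
Outer hash (recomputed tag): sum = 173+117+27+60+216 = 593; mod 256 = 81 → 51.
Recomputed tag = 51; claimed = 2f → mismatch.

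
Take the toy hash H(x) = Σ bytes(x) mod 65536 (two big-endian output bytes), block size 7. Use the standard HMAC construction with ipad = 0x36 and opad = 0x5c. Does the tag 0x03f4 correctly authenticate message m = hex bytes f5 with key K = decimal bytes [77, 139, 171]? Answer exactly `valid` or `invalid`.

valid

Key decimal bytes [77, 139, 171] = 4d 8b ab is 3 bytes ≤ B = 7; zero-pad to 7 bytes: K' = 4d 8b ab 00 00 00 00.
K' ⊕ ipad = 7b bd 9d 36 36 36 36; K' ⊕ opad = 11 d7 f7 5c 5c 5c 5c.
Inner hash: sum = 123+189+157+54+54+54+54+245 = 930 → 03 a2.
Outer hash (recomputed tag): sum = 17+215+247+92+92+92+92+3+162 = 1012 → 03 f4.
Recomputed tag = 03f4; claimed = 03f4 → match.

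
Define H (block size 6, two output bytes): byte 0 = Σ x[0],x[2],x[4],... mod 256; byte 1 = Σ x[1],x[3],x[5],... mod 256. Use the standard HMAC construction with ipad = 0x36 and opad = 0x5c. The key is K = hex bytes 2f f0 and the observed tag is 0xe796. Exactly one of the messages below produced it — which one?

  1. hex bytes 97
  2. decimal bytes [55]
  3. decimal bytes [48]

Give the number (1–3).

2

Key hex bytes 2f f0 is 2 bytes ≤ B = 6; zero-pad to 6 bytes: K' = 2f f0 00 00 00 00.
K' ⊕ ipad = 19 c6 36 36 36 36; K' ⊕ opad = 73 ac 5c 5c 5c 5c.
m1: inner = H(19 c6 36 36 36 36 97) = 1c 32; tag = H(73 ac 5c 5c 5c 5c 1c 32) = 4796
m2: inner = H(19 c6 36 36 36 36 37) = bc 32; tag = H(73 ac 5c 5c 5c 5c bc 32) = e796 ← matches
m3: inner = H(19 c6 36 36 36 36 30) = b5 32; tag = H(73 ac 5c 5c 5c 5c b5 32) = e096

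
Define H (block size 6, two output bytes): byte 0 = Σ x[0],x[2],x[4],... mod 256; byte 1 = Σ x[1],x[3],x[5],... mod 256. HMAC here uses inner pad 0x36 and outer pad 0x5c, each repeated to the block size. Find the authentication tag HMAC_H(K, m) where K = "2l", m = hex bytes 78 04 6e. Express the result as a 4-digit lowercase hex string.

7cb2

Key "2l" = 32 6c is 2 bytes ≤ B = 6; zero-pad to 6 bytes: K' = 32 6c 00 00 00 00.
K' ⊕ ipad = 04 5a 36 36 36 36.  K' ⊕ opad = 6e 30 5c 5c 5c 5c.
Inner input = (K'⊕ipad) ∥ m = 04 5a 36 36 36 36 ∥ 78 04 6e.
Inner hash: even-index sum = 342 mod 256 = 86; odd-index sum = 202 mod 256 = 202 → 56 ca.
Outer input = (K'⊕opad) ∥ inner = 6e 30 5c 5c 5c 5c ∥ 56 ca.
Outer hash (tag): even-index sum = 380 mod 256 = 124; odd-index sum = 434 mod 256 = 178 → 7c b2.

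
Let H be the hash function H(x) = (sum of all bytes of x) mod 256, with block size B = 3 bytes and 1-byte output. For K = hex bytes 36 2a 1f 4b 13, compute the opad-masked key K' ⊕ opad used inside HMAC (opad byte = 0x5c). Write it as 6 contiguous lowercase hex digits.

815c5c

Key hex bytes 36 2a 1f 4b 13 is 5 bytes > B = 3, so hash it first: H(key) = dd, then zero-pad to 3 bytes: K' = dd 00 00.
XOR each byte with 0x5c: dd⊕5c=81, 00⊕5c=5c, 00⊕5c=5c.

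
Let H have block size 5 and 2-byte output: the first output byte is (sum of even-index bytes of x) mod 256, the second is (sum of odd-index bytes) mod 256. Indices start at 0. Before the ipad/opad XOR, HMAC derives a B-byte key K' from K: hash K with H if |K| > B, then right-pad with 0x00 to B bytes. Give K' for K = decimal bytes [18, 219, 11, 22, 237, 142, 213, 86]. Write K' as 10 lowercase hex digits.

dfd5000000

|K| = 8 > B = 5, so first hash the key.
H(K): even-index sum = 479 mod 256 = 223; odd-index sum = 469 mod 256 = 213 → df d5.
Zero-pad H(K) = df d5 to 5 bytes: K' = df d5 00 00 00.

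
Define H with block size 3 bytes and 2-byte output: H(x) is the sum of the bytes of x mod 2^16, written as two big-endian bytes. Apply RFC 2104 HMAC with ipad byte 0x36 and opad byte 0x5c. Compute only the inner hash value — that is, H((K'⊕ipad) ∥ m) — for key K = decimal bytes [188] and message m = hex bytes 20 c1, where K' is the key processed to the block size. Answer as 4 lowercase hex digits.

01d7

Key decimal bytes [188] = bc is 1 byte ≤ B = 3; zero-pad to 3 bytes: K' = bc 00 00.
K' ⊕ ipad = 8a 36 36.
Inner input = 8a 36 36 ∥ 20 c1.
Inner hash: sum = 138+54+54+32+193 = 471 → 01 d7.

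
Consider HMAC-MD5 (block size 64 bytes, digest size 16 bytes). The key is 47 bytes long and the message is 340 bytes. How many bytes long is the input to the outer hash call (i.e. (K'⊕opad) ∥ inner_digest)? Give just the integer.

Key is 47 ≤ 64 bytes, zero-padded: |K'| = 64.
Outer input = (K'⊕opad) ∥ H(inner) → 64 + 16 = 80 bytes.

80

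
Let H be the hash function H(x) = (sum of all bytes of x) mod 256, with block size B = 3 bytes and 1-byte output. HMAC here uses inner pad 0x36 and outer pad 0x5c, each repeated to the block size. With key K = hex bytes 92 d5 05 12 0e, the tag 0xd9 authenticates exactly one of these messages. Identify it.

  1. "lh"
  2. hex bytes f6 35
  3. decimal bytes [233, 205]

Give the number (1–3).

Key hex bytes 92 d5 05 12 0e is 5 bytes > B = 3, so hash it first: H(key) = 8c, then zero-pad to 3 bytes: K' = 8c 00 00.
K' ⊕ ipad = ba 36 36; K' ⊕ opad = d0 5c 5c.
m1: inner = H(ba 36 36 6c 68) = fa; tag = H(d0 5c 5c fa) = 82
m2: inner = H(ba 36 36 f6 35) = 51; tag = H(d0 5c 5c 51) = d9 ← matches
m3: inner = H(ba 36 36 e9 cd) = dc; tag = H(d0 5c 5c dc) = 64

2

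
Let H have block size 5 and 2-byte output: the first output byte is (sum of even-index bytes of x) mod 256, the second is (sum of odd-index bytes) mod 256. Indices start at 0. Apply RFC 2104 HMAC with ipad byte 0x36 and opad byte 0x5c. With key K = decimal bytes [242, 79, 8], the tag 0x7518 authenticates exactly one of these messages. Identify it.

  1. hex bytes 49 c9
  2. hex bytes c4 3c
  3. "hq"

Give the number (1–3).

Key decimal bytes [242, 79, 8] = f2 4f 08 is 3 bytes ≤ B = 5; zero-pad to 5 bytes: K' = f2 4f 08 00 00.
K' ⊕ ipad = c4 79 3e 36 36; K' ⊕ opad = ae 13 54 5c 5c.
m1: inner = H(c4 79 3e 36 36 49 c9) = 01 f8; tag = H(ae 13 54 5c 5c 01 f8) = 5670
m2: inner = H(c4 79 3e 36 36 c4 3c) = 74 73; tag = H(ae 13 54 5c 5c 74 73) = d1e3
m3: inner = H(c4 79 3e 36 36 68 71) = a9 17; tag = H(ae 13 54 5c 5c a9 17) = 7518 ← matches

3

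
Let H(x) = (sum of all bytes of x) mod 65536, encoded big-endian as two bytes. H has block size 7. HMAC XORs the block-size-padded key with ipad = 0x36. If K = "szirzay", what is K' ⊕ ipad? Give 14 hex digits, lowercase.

454c5f444c574f

Key "szirzay" = 73 7a 69 72 7a 61 79 is exactly B = 7 bytes: K' = 73 7a 69 72 7a 61 79.
XOR each byte with 0x36: 73⊕36=45, 7a⊕36=4c, 69⊕36=5f, 72⊕36=44, 7a⊕36=4c, 61⊕36=57, 79⊕36=4f.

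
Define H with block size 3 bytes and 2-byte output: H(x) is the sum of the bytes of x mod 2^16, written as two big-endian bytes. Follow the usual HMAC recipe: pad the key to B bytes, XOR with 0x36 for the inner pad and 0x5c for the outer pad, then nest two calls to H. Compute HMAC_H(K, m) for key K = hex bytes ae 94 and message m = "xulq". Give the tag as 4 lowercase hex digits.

Key hex bytes ae 94 is 2 bytes ≤ B = 3; zero-pad to 3 bytes: K' = ae 94 00.
K' ⊕ ipad = 98 a2 36.  K' ⊕ opad = f2 c8 5c.
Inner input = (K'⊕ipad) ∥ m = 98 a2 36 ∥ 78 75 6c 71.
Inner hash: sum = 152+162+54+120+117+108+113 = 826 → 03 3a.
Outer input = (K'⊕opad) ∥ inner = f2 c8 5c ∥ 03 3a.
Outer hash (tag): sum = 242+200+92+3+58 = 595 → 02 53.

0253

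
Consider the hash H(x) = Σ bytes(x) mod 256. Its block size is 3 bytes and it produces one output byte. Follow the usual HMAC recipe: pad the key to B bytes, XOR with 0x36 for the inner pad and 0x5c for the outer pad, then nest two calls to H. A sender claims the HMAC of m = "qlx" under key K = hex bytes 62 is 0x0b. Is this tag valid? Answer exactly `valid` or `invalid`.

valid

Key hex bytes 62 is 1 byte ≤ B = 3; zero-pad to 3 bytes: K' = 62 00 00.
K' ⊕ ipad = 54 36 36; K' ⊕ opad = 3e 5c 5c.
Inner hash: sum = 84+54+54+113+108+120 = 533; mod 256 = 21 → 15.
Outer hash (recomputed tag): sum = 62+92+92+21 = 267; mod 256 = 11 → 0b.
Recomputed tag = 0b; claimed = 0b → match.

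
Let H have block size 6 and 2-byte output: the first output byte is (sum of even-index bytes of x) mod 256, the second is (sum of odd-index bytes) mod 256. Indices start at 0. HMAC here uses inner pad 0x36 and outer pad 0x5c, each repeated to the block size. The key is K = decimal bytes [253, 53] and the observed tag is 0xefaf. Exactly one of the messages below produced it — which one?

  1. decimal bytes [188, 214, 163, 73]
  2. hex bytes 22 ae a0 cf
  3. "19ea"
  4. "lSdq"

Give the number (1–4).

Key decimal bytes [253, 53] = fd 35 is 2 bytes ≤ B = 6; zero-pad to 6 bytes: K' = fd 35 00 00 00 00.
K' ⊕ ipad = cb 03 36 36 36 36; K' ⊕ opad = a1 69 5c 5c 5c 5c.
m1: inner = H(cb 03 36 36 36 36 bc d6 a3 49) = 96 8e; tag = H(a1 69 5c 5c 5c 5c 96 8e) = efaf ← matches
m2: inner = H(cb 03 36 36 36 36 22 ae a0 cf) = f9 ec; tag = H(a1 69 5c 5c 5c 5c f9 ec) = 520d
m3: inner = H(cb 03 36 36 36 36 31 39 65 61) = cd 09; tag = H(a1 69 5c 5c 5c 5c cd 09) = 262a
m4: inner = H(cb 03 36 36 36 36 6c 53 64 71) = 07 33; tag = H(a1 69 5c 5c 5c 5c 07 33) = 6054

1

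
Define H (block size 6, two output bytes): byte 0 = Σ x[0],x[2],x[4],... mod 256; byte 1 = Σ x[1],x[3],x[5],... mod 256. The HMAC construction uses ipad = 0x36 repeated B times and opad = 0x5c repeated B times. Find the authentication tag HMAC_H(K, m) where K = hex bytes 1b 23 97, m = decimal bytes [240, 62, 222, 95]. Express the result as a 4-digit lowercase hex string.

4055

Key hex bytes 1b 23 97 is 3 bytes ≤ B = 6; zero-pad to 6 bytes: K' = 1b 23 97 00 00 00.
K' ⊕ ipad = 2d 15 a1 36 36 36.  K' ⊕ opad = 47 7f cb 5c 5c 5c.
Inner input = (K'⊕ipad) ∥ m = 2d 15 a1 36 36 36 ∥ f0 3e de 5f.
Inner hash: even-index sum = 722 mod 256 = 210; odd-index sum = 286 mod 256 = 30 → d2 1e.
Outer input = (K'⊕opad) ∥ inner = 47 7f cb 5c 5c 5c ∥ d2 1e.
Outer hash (tag): even-index sum = 576 mod 256 = 64; odd-index sum = 341 mod 256 = 85 → 40 55.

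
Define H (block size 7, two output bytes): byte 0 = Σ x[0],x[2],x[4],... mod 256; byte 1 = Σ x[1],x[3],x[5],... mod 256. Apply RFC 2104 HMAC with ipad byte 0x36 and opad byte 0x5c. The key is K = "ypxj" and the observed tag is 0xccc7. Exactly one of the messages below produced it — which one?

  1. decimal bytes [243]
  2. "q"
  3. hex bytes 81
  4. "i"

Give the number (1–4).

1

Key "ypxj" = 79 70 78 6a is 4 bytes ≤ B = 7; zero-pad to 7 bytes: K' = 79 70 78 6a 00 00 00.
K' ⊕ ipad = 4f 46 4e 5c 36 36 36; K' ⊕ opad = 25 2c 24 36 5c 5c 5c.
m1: inner = H(4f 46 4e 5c 36 36 36 f3) = 09 cb; tag = H(25 2c 24 36 5c 5c 5c 09 cb) = ccc7 ← matches
m2: inner = H(4f 46 4e 5c 36 36 36 71) = 09 49; tag = H(25 2c 24 36 5c 5c 5c 09 49) = 4ac7
m3: inner = H(4f 46 4e 5c 36 36 36 81) = 09 59; tag = H(25 2c 24 36 5c 5c 5c 09 59) = 5ac7
m4: inner = H(4f 46 4e 5c 36 36 36 69) = 09 41; tag = H(25 2c 24 36 5c 5c 5c 09 41) = 42c7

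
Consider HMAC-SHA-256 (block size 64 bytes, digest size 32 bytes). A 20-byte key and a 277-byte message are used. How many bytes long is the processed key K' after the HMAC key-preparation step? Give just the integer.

Key is 20 ≤ 64 bytes, zero-padded: |K'| = 64.

64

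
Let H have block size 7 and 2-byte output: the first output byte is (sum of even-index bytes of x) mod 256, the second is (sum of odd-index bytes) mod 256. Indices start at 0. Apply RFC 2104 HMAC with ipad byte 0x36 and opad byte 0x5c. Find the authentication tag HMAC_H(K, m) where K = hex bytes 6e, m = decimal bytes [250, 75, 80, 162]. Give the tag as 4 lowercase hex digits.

32fb

Key hex bytes 6e is 1 byte ≤ B = 7; zero-pad to 7 bytes: K' = 6e 00 00 00 00 00 00.
K' ⊕ ipad = 58 36 36 36 36 36 36.  K' ⊕ opad = 32 5c 5c 5c 5c 5c 5c.
Inner input = (K'⊕ipad) ∥ m = 58 36 36 36 36 36 36 ∥ fa 4b 50 a2.
Inner hash: even-index sum = 487 mod 256 = 231; odd-index sum = 492 mod 256 = 236 → e7 ec.
Outer input = (K'⊕opad) ∥ inner = 32 5c 5c 5c 5c 5c 5c ∥ e7 ec.
Outer hash (tag): even-index sum = 562 mod 256 = 50; odd-index sum = 507 mod 256 = 251 → 32 fb.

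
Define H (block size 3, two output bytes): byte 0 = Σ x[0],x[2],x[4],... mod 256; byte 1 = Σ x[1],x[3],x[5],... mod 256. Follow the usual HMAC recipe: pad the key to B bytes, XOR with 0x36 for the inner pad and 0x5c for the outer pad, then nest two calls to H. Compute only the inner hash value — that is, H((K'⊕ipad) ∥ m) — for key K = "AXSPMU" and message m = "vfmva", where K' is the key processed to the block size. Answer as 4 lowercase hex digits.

e90f

Key "AXSPMU" = 41 58 53 50 4d 55 is 6 bytes > B = 3, so hash it first: H(key) = e1 fd, then zero-pad to 3 bytes: K' = e1 fd 00.
K' ⊕ ipad = d7 cb 36.
Inner input = d7 cb 36 ∥ 76 66 6d 76 61.
Inner hash: even-index sum = 489 mod 256 = 233; odd-index sum = 527 mod 256 = 15 → e9 0f.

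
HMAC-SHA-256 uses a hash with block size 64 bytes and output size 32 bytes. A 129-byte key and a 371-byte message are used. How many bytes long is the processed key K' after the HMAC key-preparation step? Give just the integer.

64

Key is 129 > 64 bytes, so it is hashed to 32 bytes then zero-padded to 64: |K'| = 64.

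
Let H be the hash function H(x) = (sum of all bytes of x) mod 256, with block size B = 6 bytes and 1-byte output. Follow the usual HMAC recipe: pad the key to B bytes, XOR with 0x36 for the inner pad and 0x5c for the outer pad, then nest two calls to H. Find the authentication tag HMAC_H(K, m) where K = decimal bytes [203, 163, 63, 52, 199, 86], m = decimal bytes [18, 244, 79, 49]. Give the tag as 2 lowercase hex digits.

Key decimal bytes [203, 163, 63, 52, 199, 86] = cb a3 3f 34 c7 56 is exactly B = 6 bytes: K' = cb a3 3f 34 c7 56.
K' ⊕ ipad = fd 95 09 02 f1 60.  K' ⊕ opad = 97 ff 63 68 9b 0a.
Inner input = (K'⊕ipad) ∥ m = fd 95 09 02 f1 60 ∥ 12 f4 4f 31.
Inner hash: sum = 253+149+9+2+241+96+18+244+79+49 = 1140; mod 256 = 116 → 74.
Outer input = (K'⊕opad) ∥ inner = 97 ff 63 68 9b 0a ∥ 74.
Outer hash (tag): sum = 151+255+99+104+155+10+116 = 890; mod 256 = 122 → 7a.

7a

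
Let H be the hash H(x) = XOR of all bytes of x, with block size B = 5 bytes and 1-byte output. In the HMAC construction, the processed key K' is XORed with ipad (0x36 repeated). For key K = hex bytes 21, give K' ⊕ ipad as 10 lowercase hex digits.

Key hex bytes 21 is 1 byte ≤ B = 5; zero-pad to 5 bytes: K' = 21 00 00 00 00.
XOR each byte with 0x36: 21⊕36=17, 00⊕36=36, 00⊕36=36, 00⊕36=36, 00⊕36=36.

1736363636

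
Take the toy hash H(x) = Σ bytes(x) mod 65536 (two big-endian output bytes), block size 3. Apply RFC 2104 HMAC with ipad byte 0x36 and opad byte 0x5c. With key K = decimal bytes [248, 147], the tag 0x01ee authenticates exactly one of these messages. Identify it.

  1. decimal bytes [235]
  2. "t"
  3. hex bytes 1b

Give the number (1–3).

2

Key decimal bytes [248, 147] = f8 93 is 2 bytes ≤ B = 3; zero-pad to 3 bytes: K' = f8 93 00.
K' ⊕ ipad = ce a5 36; K' ⊕ opad = a4 cf 5c.
m1: inner = H(ce a5 36 eb) = 02 94; tag = H(a4 cf 5c 02 94) = 0265
m2: inner = H(ce a5 36 74) = 02 1d; tag = H(a4 cf 5c 02 1d) = 01ee ← matches
m3: inner = H(ce a5 36 1b) = 01 c4; tag = H(a4 cf 5c 01 c4) = 0294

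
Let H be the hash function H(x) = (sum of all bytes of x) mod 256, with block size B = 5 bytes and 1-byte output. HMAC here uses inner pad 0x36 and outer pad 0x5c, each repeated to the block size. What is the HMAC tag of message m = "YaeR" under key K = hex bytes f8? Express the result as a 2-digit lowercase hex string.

Key hex bytes f8 is 1 byte ≤ B = 5; zero-pad to 5 bytes: K' = f8 00 00 00 00.
K' ⊕ ipad = ce 36 36 36 36.  K' ⊕ opad = a4 5c 5c 5c 5c.
Inner input = (K'⊕ipad) ∥ m = ce 36 36 36 36 ∥ 59 61 65 52.
Inner hash: sum = 206+54+54+54+54+89+97+101+82 = 791; mod 256 = 23 → 17.
Outer input = (K'⊕opad) ∥ inner = a4 5c 5c 5c 5c ∥ 17.
Outer hash (tag): sum = 164+92+92+92+92+23 = 555; mod 256 = 43 → 2b.

2b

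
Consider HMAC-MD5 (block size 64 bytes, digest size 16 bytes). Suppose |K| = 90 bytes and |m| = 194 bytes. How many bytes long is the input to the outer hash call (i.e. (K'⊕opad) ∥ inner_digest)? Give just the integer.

80

Key is 90 > 64 bytes, so it is hashed to 16 bytes then zero-padded to 64: |K'| = 64.
Outer input = (K'⊕opad) ∥ H(inner) → 64 + 16 = 80 bytes.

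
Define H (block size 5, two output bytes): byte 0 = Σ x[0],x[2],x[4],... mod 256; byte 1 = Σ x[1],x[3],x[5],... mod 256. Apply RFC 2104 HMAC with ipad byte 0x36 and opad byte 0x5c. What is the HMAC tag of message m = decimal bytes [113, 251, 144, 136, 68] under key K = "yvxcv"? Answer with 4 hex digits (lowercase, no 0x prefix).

4dc9

Key "yvxcv" = 79 76 78 63 76 is exactly B = 5 bytes: K' = 79 76 78 63 76.
K' ⊕ ipad = 4f 40 4e 55 40.  K' ⊕ opad = 25 2a 24 3f 2a.
Inner input = (K'⊕ipad) ∥ m = 4f 40 4e 55 40 ∥ 71 fb 90 88 44.
Inner hash: even-index sum = 608 mod 256 = 96; odd-index sum = 474 mod 256 = 218 → 60 da.
Outer input = (K'⊕opad) ∥ inner = 25 2a 24 3f 2a ∥ 60 da.
Outer hash (tag): even-index sum = 333 mod 256 = 77; odd-index sum = 201 mod 256 = 201 → 4d c9.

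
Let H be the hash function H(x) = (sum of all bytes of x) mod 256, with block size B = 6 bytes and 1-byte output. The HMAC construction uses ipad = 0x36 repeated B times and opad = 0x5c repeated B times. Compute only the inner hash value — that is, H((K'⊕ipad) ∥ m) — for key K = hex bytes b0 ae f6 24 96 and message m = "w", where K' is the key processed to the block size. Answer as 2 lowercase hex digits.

Key hex bytes b0 ae f6 24 96 is 5 bytes ≤ B = 6; zero-pad to 6 bytes: K' = b0 ae f6 24 96 00.
K' ⊕ ipad = 86 98 c0 12 a0 36.
Inner input = 86 98 c0 12 a0 36 ∥ 77.
Inner hash: sum = 134+152+192+18+160+54+119 = 829; mod 256 = 61 → 3d.

3d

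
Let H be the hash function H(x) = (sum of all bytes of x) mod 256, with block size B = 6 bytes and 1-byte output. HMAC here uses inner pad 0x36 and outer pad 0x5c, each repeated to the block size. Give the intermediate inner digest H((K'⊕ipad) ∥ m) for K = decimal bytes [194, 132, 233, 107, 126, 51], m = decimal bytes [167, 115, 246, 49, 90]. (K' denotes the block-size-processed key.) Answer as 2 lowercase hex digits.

Key decimal bytes [194, 132, 233, 107, 126, 51] = c2 84 e9 6b 7e 33 is exactly B = 6 bytes: K' = c2 84 e9 6b 7e 33.
K' ⊕ ipad = f4 b2 df 5d 48 05.
Inner input = f4 b2 df 5d 48 05 ∥ a7 73 f6 31 5a.
Inner hash: sum = 244+178+223+93+72+5+167+115+246+49+90 = 1482; mod 256 = 202 → ca.

ca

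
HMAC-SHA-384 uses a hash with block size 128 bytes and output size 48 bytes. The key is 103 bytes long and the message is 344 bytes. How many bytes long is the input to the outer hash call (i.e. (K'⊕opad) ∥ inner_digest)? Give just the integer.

176

Key is 103 ≤ 128 bytes, zero-padded: |K'| = 128.
Outer input = (K'⊕opad) ∥ H(inner) → 128 + 48 = 176 bytes.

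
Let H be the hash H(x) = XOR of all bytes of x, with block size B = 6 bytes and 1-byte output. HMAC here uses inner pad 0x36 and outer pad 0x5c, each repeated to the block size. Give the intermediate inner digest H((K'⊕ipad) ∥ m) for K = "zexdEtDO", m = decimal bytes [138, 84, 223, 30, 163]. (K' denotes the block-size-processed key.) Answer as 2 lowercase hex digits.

Key "zexdEtDO" = 7a 65 78 64 45 74 44 4f is 8 bytes > B = 6, so hash it first: H(key) = 39, then zero-pad to 6 bytes: K' = 39 00 00 00 00 00.
K' ⊕ ipad = 0f 36 36 36 36 36.
Inner input = 0f 36 36 36 36 36 ∥ 8a 54 df 1e a3.
Inner hash: XOR 0f⊕36⊕36⊕36⊕36⊕36⊕8a⊕54⊕df⊕1e⊕a3 = 85.

85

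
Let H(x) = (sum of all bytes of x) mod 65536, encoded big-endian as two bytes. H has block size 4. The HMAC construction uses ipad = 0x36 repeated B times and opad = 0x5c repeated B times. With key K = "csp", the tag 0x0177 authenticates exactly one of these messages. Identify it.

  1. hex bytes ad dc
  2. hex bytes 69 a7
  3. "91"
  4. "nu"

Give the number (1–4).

Key "csp" = 63 73 70 is 3 bytes ≤ B = 4; zero-pad to 4 bytes: K' = 63 73 70 00.
K' ⊕ ipad = 55 45 46 36; K' ⊕ opad = 3f 2f 2c 5c.
m1: inner = H(55 45 46 36 ad dc) = 02 9f; tag = H(3f 2f 2c 5c 02 9f) = 0197
m2: inner = H(55 45 46 36 69 a7) = 02 26; tag = H(3f 2f 2c 5c 02 26) = 011e
m3: inner = H(55 45 46 36 39 31) = 01 80; tag = H(3f 2f 2c 5c 01 80) = 0177 ← matches
m4: inner = H(55 45 46 36 6e 75) = 01 f9; tag = H(3f 2f 2c 5c 01 f9) = 01f0

3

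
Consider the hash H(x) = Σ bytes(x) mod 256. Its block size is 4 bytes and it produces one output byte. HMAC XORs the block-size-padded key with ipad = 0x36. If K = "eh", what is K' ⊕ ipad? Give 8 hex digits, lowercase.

Key "eh" = 65 68 is 2 bytes ≤ B = 4; zero-pad to 4 bytes: K' = 65 68 00 00.
XOR each byte with 0x36: 65⊕36=53, 68⊕36=5e, 00⊕36=36, 00⊕36=36.

535e3636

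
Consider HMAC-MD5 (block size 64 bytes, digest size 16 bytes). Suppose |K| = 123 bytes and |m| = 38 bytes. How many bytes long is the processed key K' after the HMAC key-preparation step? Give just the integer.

64

Key is 123 > 64 bytes, so it is hashed to 16 bytes then zero-padded to 64: |K'| = 64.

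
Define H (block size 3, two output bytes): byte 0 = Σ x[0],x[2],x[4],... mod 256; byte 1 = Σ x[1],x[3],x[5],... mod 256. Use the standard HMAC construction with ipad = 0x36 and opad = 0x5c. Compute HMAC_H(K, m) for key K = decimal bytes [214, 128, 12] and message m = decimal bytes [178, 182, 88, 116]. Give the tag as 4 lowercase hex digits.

Key decimal bytes [214, 128, 12] = d6 80 0c is exactly B = 3 bytes: K' = d6 80 0c.
K' ⊕ ipad = e0 b6 3a.  K' ⊕ opad = 8a dc 50.
Inner input = (K'⊕ipad) ∥ m = e0 b6 3a ∥ b2 b6 58 74.
Inner hash: even-index sum = 580 mod 256 = 68; odd-index sum = 448 mod 256 = 192 → 44 c0.
Outer input = (K'⊕opad) ∥ inner = 8a dc 50 ∥ 44 c0.
Outer hash (tag): even-index sum = 410 mod 256 = 154; odd-index sum = 288 mod 256 = 32 → 9a 20.

9a20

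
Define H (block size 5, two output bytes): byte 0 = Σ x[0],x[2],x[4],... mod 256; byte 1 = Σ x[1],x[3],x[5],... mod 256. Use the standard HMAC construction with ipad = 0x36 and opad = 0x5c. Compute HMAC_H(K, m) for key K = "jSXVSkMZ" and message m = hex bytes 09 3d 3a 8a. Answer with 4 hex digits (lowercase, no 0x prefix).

Key "jSXVSkMZ" = 6a 53 58 56 53 6b 4d 5a is 8 bytes > B = 5, so hash it first: H(key) = 62 6e, then zero-pad to 5 bytes: K' = 62 6e 00 00 00.
K' ⊕ ipad = 54 58 36 36 36.  K' ⊕ opad = 3e 32 5c 5c 5c.
Inner input = (K'⊕ipad) ∥ m = 54 58 36 36 36 ∥ 09 3d 3a 8a.
Inner hash: even-index sum = 391 mod 256 = 135; odd-index sum = 209 mod 256 = 209 → 87 d1.
Outer input = (K'⊕opad) ∥ inner = 3e 32 5c 5c 5c ∥ 87 d1.
Outer hash (tag): even-index sum = 455 mod 256 = 199; odd-index sum = 277 mod 256 = 21 → c7 15.

c715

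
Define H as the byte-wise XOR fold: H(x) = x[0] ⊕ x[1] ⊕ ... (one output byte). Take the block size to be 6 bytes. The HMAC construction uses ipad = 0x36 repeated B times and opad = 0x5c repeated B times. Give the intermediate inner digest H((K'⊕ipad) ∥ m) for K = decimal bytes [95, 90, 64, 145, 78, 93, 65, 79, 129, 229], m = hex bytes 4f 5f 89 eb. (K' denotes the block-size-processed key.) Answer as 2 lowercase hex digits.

Key decimal bytes [95, 90, 64, 145, 78, 93, 65, 79, 129, 229] = 5f 5a 40 91 4e 5d 41 4f 81 e5 is 10 bytes > B = 6, so hash it first: H(key) = ad, then zero-pad to 6 bytes: K' = ad 00 00 00 00 00.
K' ⊕ ipad = 9b 36 36 36 36 36.
Inner input = 9b 36 36 36 36 36 ∥ 4f 5f 89 eb.
Inner hash: XOR 9b⊕36⊕36⊕36⊕36⊕36⊕4f⊕5f⊕89⊕eb = df.

df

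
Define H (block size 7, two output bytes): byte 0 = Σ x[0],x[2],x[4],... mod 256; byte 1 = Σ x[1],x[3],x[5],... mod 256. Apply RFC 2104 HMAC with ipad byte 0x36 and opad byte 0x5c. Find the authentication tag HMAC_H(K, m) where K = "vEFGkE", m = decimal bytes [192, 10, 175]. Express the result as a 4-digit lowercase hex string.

9d9a

Key "vEFGkE" = 76 45 46 47 6b 45 is 6 bytes ≤ B = 7; zero-pad to 7 bytes: K' = 76 45 46 47 6b 45 00.
K' ⊕ ipad = 40 73 70 71 5d 73 36.  K' ⊕ opad = 2a 19 1a 1b 37 19 5c.
Inner input = (K'⊕ipad) ∥ m = 40 73 70 71 5d 73 36 ∥ c0 0a af.
Inner hash: even-index sum = 333 mod 256 = 77; odd-index sum = 710 mod 256 = 198 → 4d c6.
Outer input = (K'⊕opad) ∥ inner = 2a 19 1a 1b 37 19 5c ∥ 4d c6.
Outer hash (tag): even-index sum = 413 mod 256 = 157; odd-index sum = 154 mod 256 = 154 → 9d 9a.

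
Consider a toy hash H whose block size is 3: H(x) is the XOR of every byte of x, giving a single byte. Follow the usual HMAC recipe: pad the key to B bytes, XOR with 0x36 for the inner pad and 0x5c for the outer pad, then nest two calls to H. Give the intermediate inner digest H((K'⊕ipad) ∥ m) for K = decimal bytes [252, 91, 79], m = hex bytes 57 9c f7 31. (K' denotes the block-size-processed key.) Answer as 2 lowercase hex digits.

Key decimal bytes [252, 91, 79] = fc 5b 4f is exactly B = 3 bytes: K' = fc 5b 4f.
K' ⊕ ipad = ca 6d 79.
Inner input = ca 6d 79 ∥ 57 9c f7 31.
Inner hash: XOR ca⊕6d⊕79⊕57⊕9c⊕f7⊕31 = d3.

d3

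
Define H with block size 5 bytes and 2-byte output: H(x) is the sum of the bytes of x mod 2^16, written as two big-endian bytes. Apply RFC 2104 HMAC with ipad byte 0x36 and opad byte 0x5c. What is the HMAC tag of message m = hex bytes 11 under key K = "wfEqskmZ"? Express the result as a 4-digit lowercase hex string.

Key "wfEqskmZ" = 77 66 45 71 73 6b 6d 5a is 8 bytes > B = 5, so hash it first: H(key) = 03 38, then zero-pad to 5 bytes: K' = 03 38 00 00 00.
K' ⊕ ipad = 35 0e 36 36 36.  K' ⊕ opad = 5f 64 5c 5c 5c.
Inner input = (K'⊕ipad) ∥ m = 35 0e 36 36 36 ∥ 11.
Inner hash: sum = 53+14+54+54+54+17 = 246 → 00 f6.
Outer input = (K'⊕opad) ∥ inner = 5f 64 5c 5c 5c ∥ 00 f6.
Outer hash (tag): sum = 95+100+92+92+92+0+246 = 717 → 02 cd.

02cd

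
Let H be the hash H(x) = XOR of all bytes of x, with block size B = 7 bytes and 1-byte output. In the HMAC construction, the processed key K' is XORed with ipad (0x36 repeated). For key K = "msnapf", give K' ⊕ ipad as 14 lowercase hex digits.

5b455857465036

Key "msnapf" = 6d 73 6e 61 70 66 is 6 bytes ≤ B = 7; zero-pad to 7 bytes: K' = 6d 73 6e 61 70 66 00.
XOR each byte with 0x36: 6d⊕36=5b, 73⊕36=45, 6e⊕36=58, 61⊕36=57, 70⊕36=46, 66⊕36=50, 00⊕36=36.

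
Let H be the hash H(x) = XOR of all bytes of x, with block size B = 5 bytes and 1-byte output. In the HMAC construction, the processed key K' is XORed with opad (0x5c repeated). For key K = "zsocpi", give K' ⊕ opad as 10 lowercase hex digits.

405c5c5c5c

Key "zsocpi" = 7a 73 6f 63 70 69 is 6 bytes > B = 5, so hash it first: H(key) = 1c, then zero-pad to 5 bytes: K' = 1c 00 00 00 00.
XOR each byte with 0x5c: 1c⊕5c=40, 00⊕5c=5c, 00⊕5c=5c, 00⊕5c=5c, 00⊕5c=5c.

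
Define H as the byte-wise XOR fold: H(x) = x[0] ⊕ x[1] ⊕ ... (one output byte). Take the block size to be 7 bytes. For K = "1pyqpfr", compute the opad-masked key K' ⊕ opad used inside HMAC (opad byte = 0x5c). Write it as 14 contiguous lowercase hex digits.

6d2c252d2c3a2e

Key "1pyqpfr" = 31 70 79 71 70 66 72 is exactly B = 7 bytes: K' = 31 70 79 71 70 66 72.
XOR each byte with 0x5c: 31⊕5c=6d, 70⊕5c=2c, 79⊕5c=25, 71⊕5c=2d, 70⊕5c=2c, 66⊕5c=3a, 72⊕5c=2e.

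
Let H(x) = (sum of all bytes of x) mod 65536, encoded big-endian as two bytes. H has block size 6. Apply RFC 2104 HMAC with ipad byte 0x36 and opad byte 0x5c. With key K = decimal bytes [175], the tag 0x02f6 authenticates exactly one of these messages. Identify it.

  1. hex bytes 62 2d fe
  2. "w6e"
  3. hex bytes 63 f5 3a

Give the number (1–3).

1

Key decimal bytes [175] = af is 1 byte ≤ B = 6; zero-pad to 6 bytes: K' = af 00 00 00 00 00.
K' ⊕ ipad = 99 36 36 36 36 36; K' ⊕ opad = f3 5c 5c 5c 5c 5c.
m1: inner = H(99 36 36 36 36 36 62 2d fe) = 03 34; tag = H(f3 5c 5c 5c 5c 5c 03 34) = 02f6 ← matches
m2: inner = H(99 36 36 36 36 36 77 36 65) = 02 b9; tag = H(f3 5c 5c 5c 5c 5c 02 b9) = 037a
m3: inner = H(99 36 36 36 36 36 63 f5 3a) = 03 39; tag = H(f3 5c 5c 5c 5c 5c 03 39) = 02fb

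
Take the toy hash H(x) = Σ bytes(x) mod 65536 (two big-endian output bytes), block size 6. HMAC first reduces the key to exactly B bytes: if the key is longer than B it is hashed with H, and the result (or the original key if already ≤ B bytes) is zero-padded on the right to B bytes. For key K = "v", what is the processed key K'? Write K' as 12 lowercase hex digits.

760000000000

Key "v" = 76 is 1 byte ≤ B = 6; zero-pad to 6 bytes: K' = 76 00 00 00 00 00.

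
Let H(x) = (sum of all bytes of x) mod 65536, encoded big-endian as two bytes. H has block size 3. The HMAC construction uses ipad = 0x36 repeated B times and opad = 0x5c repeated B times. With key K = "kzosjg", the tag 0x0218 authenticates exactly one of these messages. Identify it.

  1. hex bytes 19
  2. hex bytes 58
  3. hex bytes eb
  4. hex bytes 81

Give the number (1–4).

4

Key "kzosjg" = 6b 7a 6f 73 6a 67 is 6 bytes > B = 3, so hash it first: H(key) = 02 98, then zero-pad to 3 bytes: K' = 02 98 00.
K' ⊕ ipad = 34 ae 36; K' ⊕ opad = 5e c4 5c.
m1: inner = H(34 ae 36 19) = 01 31; tag = H(5e c4 5c 01 31) = 01b0
m2: inner = H(34 ae 36 58) = 01 70; tag = H(5e c4 5c 01 70) = 01ef
m3: inner = H(34 ae 36 eb) = 02 03; tag = H(5e c4 5c 02 03) = 0183
m4: inner = H(34 ae 36 81) = 01 99; tag = H(5e c4 5c 01 99) = 0218 ← matches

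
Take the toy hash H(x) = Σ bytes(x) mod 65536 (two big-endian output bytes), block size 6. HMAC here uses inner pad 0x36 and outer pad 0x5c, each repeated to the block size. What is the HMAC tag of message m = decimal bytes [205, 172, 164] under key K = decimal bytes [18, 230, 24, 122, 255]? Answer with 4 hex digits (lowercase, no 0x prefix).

02ff

Key decimal bytes [18, 230, 24, 122, 255] = 12 e6 18 7a ff is 5 bytes ≤ B = 6; zero-pad to 6 bytes: K' = 12 e6 18 7a ff 00.
K' ⊕ ipad = 24 d0 2e 4c c9 36.  K' ⊕ opad = 4e ba 44 26 a3 5c.
Inner input = (K'⊕ipad) ∥ m = 24 d0 2e 4c c9 36 ∥ cd ac a4.
Inner hash: sum = 36+208+46+76+201+54+205+172+164 = 1162 → 04 8a.
Outer input = (K'⊕opad) ∥ inner = 4e ba 44 26 a3 5c ∥ 04 8a.
Outer hash (tag): sum = 78+186+68+38+163+92+4+138 = 767 → 02 ff.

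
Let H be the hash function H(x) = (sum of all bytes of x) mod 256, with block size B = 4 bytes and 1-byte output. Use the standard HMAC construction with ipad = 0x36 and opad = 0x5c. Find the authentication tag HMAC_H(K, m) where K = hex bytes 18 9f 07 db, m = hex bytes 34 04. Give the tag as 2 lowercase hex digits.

16

Key hex bytes 18 9f 07 db is exactly B = 4 bytes: K' = 18 9f 07 db.
K' ⊕ ipad = 2e a9 31 ed.  K' ⊕ opad = 44 c3 5b 87.
Inner input = (K'⊕ipad) ∥ m = 2e a9 31 ed ∥ 34 04.
Inner hash: sum = 46+169+49+237+52+4 = 557; mod 256 = 45 → 2d.
Outer input = (K'⊕opad) ∥ inner = 44 c3 5b 87 ∥ 2d.
Outer hash (tag): sum = 68+195+91+135+45 = 534; mod 256 = 22 → 16.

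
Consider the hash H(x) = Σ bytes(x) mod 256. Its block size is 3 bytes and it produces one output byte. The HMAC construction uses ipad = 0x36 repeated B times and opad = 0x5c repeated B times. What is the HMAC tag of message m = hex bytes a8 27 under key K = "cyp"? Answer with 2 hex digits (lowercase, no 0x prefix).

Key "cyp" = 63 79 70 is exactly B = 3 bytes: K' = 63 79 70.
K' ⊕ ipad = 55 4f 46.  K' ⊕ opad = 3f 25 2c.
Inner input = (K'⊕ipad) ∥ m = 55 4f 46 ∥ a8 27.
Inner hash: sum = 85+79+70+168+39 = 441; mod 256 = 185 → b9.
Outer input = (K'⊕opad) ∥ inner = 3f 25 2c ∥ b9.
Outer hash (tag): sum = 63+37+44+185 = 329; mod 256 = 73 → 49.

49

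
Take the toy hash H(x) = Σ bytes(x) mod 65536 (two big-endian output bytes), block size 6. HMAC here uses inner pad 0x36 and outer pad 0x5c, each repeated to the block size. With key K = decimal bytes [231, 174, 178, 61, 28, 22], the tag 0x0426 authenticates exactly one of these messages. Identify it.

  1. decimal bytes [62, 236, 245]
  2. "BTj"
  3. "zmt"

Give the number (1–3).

3

Key decimal bytes [231, 174, 178, 61, 28, 22] = e7 ae b2 3d 1c 16 is exactly B = 6 bytes: K' = e7 ae b2 3d 1c 16.
K' ⊕ ipad = d1 98 84 0b 2a 20; K' ⊕ opad = bb f2 ee 61 40 4a.
m1: inner = H(d1 98 84 0b 2a 20 3e ec f5) = 04 61; tag = H(bb f2 ee 61 40 4a 04 61) = 03eb
m2: inner = H(d1 98 84 0b 2a 20 42 54 6a) = 03 42; tag = H(bb f2 ee 61 40 4a 03 42) = 03cb
m3: inner = H(d1 98 84 0b 2a 20 7a 6d 74) = 03 9d; tag = H(bb f2 ee 61 40 4a 03 9d) = 0426 ← matches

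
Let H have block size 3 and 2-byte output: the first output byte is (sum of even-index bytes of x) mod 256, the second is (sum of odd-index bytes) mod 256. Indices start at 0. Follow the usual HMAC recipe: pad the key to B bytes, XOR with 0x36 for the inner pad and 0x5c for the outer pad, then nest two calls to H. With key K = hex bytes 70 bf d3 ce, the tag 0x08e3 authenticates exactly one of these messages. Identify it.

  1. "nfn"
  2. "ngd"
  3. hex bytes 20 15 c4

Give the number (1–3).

2

Key hex bytes 70 bf d3 ce is 4 bytes > B = 3, so hash it first: H(key) = 43 8d, then zero-pad to 3 bytes: K' = 43 8d 00.
K' ⊕ ipad = 75 bb 36; K' ⊕ opad = 1f d1 5c.
m1: inner = H(75 bb 36 6e 66 6e) = 11 97; tag = H(1f d1 5c 11 97) = 12e2
m2: inner = H(75 bb 36 6e 67 64) = 12 8d; tag = H(1f d1 5c 12 8d) = 08e3 ← matches
m3: inner = H(75 bb 36 20 15 c4) = c0 9f; tag = H(1f d1 5c c0 9f) = 1a91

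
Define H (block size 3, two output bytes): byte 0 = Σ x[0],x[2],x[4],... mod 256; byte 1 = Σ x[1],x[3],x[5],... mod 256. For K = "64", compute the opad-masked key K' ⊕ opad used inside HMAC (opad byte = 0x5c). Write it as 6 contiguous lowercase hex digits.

Key "64" = 36 34 is 2 bytes ≤ B = 3; zero-pad to 3 bytes: K' = 36 34 00.
XOR each byte with 0x5c: 36⊕5c=6a, 34⊕5c=68, 00⊕5c=5c.

6a685c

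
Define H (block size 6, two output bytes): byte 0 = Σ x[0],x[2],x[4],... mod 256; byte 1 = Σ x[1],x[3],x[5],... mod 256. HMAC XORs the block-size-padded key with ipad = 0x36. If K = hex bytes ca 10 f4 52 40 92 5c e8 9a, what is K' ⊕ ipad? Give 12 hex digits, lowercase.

Key hex bytes ca 10 f4 52 40 92 5c e8 9a is 9 bytes > B = 6, so hash it first: H(key) = f4 dc, then zero-pad to 6 bytes: K' = f4 dc 00 00 00 00.
XOR each byte with 0x36: f4⊕36=c2, dc⊕36=ea, 00⊕36=36, 00⊕36=36, 00⊕36=36, 00⊕36=36.

c2ea36363636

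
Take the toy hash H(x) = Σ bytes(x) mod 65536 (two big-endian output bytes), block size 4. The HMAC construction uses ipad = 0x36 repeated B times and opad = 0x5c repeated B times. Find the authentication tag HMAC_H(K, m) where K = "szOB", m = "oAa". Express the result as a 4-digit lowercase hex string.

0117

Key "szOB" = 73 7a 4f 42 is exactly B = 4 bytes: K' = 73 7a 4f 42.
K' ⊕ ipad = 45 4c 79 74.  K' ⊕ opad = 2f 26 13 1e.
Inner input = (K'⊕ipad) ∥ m = 45 4c 79 74 ∥ 6f 41 61.
Inner hash: sum = 69+76+121+116+111+65+97 = 655 → 02 8f.
Outer input = (K'⊕opad) ∥ inner = 2f 26 13 1e ∥ 02 8f.
Outer hash (tag): sum = 47+38+19+30+2+143 = 279 → 01 17.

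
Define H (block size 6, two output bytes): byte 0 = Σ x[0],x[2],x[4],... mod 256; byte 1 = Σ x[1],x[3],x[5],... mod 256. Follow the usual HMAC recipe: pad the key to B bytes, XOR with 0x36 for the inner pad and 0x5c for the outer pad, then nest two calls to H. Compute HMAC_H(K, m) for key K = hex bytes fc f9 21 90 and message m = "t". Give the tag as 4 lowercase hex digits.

Key hex bytes fc f9 21 90 is 4 bytes ≤ B = 6; zero-pad to 6 bytes: K' = fc f9 21 90 00 00.
K' ⊕ ipad = ca cf 17 a6 36 36.  K' ⊕ opad = a0 a5 7d cc 5c 5c.
Inner input = (K'⊕ipad) ∥ m = ca cf 17 a6 36 36 ∥ 74.
Inner hash: even-index sum = 395 mod 256 = 139; odd-index sum = 427 mod 256 = 171 → 8b ab.
Outer input = (K'⊕opad) ∥ inner = a0 a5 7d cc 5c 5c ∥ 8b ab.
Outer hash (tag): even-index sum = 516 mod 256 = 4; odd-index sum = 632 mod 256 = 120 → 04 78.

0478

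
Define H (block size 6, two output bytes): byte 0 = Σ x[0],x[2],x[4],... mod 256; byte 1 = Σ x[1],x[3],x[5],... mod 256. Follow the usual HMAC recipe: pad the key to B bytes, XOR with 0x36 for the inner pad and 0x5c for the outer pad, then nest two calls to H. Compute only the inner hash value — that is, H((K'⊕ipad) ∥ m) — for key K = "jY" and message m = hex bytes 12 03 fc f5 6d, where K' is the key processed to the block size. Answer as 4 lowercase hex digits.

43d3

Key "jY" = 6a 59 is 2 bytes ≤ B = 6; zero-pad to 6 bytes: K' = 6a 59 00 00 00 00.
K' ⊕ ipad = 5c 6f 36 36 36 36.
Inner input = 5c 6f 36 36 36 36 ∥ 12 03 fc f5 6d.
Inner hash: even-index sum = 579 mod 256 = 67; odd-index sum = 467 mod 256 = 211 → 43 d3.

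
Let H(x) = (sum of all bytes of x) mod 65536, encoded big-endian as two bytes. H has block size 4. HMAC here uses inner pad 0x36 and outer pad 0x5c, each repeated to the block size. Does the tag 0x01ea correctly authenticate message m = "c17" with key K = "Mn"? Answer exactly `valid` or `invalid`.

invalid

Key "Mn" = 4d 6e is 2 bytes ≤ B = 4; zero-pad to 4 bytes: K' = 4d 6e 00 00.
K' ⊕ ipad = 7b 58 36 36; K' ⊕ opad = 11 32 5c 5c.
Inner hash: sum = 123+88+54+54+99+49+55 = 522 → 02 0a.
Outer hash (recomputed tag): sum = 17+50+92+92+2+10 = 263 → 01 07.
Recomputed tag = 0107; claimed = 01ea → mismatch.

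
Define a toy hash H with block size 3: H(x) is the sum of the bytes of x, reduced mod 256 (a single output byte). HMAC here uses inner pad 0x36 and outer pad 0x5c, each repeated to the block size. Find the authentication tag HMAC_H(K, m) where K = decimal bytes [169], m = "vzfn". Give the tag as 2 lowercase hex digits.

7c

Key decimal bytes [169] = a9 is 1 byte ≤ B = 3; zero-pad to 3 bytes: K' = a9 00 00.
K' ⊕ ipad = 9f 36 36.  K' ⊕ opad = f5 5c 5c.
Inner input = (K'⊕ipad) ∥ m = 9f 36 36 ∥ 76 7a 66 6e.
Inner hash: sum = 159+54+54+118+122+102+110 = 719; mod 256 = 207 → cf.
Outer input = (K'⊕opad) ∥ inner = f5 5c 5c ∥ cf.
Outer hash (tag): sum = 245+92+92+207 = 636; mod 256 = 124 → 7c.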